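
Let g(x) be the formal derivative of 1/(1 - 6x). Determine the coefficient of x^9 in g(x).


Differentiate termwise: d/dx sum_{k>=0} 6^k x^k = sum_{k>=1} k 6^k x^(k-1) = sum_{j>=0} (j+1) 6^(j+1) x^j.
Equivalently, d/dx [1/(1 - 6x)] = 6/(1 - 6x)^2.
For j = 9: 10 * 6^10 = 10 * 60466176 = 604661760.

604661760


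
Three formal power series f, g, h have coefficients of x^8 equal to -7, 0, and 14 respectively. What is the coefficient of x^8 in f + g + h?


Series addition is componentwise:
-7 + 0 + 14
= 7

7


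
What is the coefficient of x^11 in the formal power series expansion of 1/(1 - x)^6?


The expansion 1/(1 - x)^r = sum_{k>=0} C(k + r - 1, r - 1) x^k follows from the multiset / negative-binomial theorem (or from repeated differentiation of the geometric series).
For r = 6 and k = 11:
C(16, 5) = 20922789888000 / (120 * 39916800) = 4368.

4368


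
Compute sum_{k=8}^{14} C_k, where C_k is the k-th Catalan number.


C_8 through C_14: 1430, 4862, 16796, 58786, 208012, 742900, 2674440
Sum = 1430 + 4862 + 16796 + 58786 + 208012 + 742900 + 2674440
= 3707226

3707226


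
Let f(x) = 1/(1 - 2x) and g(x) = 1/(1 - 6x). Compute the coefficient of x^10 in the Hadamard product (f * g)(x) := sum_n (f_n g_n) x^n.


f has coefficients f_k = 2^k and g has coefficients g_k = 6^k, so the Hadamard product has coefficient (f*g)_k = 2^k * 6^k = 12^k.
For k = 10: 12^10 = 61917364224.

61917364224


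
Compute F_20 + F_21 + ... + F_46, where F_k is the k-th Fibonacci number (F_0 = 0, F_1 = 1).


Use the identity sum_{k=0}^{N} F_k = F_{N+2} - 1 (which follows from F_{k+2} - F_{k+1} = F_k). Then
sum_{k=20}^{46} F_k = (F_{48} - 1) - (F_{21} - 1) = F_{48} - F_{21}.
Computing: F_{48} = 4807526976, F_{21} = 10946, so
Sum = 4807526976 - 10946 = 4807516030.

4807516030


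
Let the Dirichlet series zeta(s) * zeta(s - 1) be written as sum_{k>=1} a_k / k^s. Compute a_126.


Convolution gives a_k = sum_{d | k} d * 1 = sum_{d | k} d = sigma(k), the sum of positive divisors of k.
For k = 126, the divisors are 1, 2, 3, 6, 7, 9, 14, 18, 21, 42, 63, 126, so
sigma(126) = 1 + 2 + 3 + 6 + 7 + 9 + 14 + 18 + 21 + 42 + 63 + 126 = 312.

312


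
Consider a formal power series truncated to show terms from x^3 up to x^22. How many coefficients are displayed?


From x^3 to x^22 inclusive, the count is 22 - 3 + 1 = 20.

20


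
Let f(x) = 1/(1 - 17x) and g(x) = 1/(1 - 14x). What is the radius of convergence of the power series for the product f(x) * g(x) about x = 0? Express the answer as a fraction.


The radius of 1/(1 - 17x) is 1/17 (nearest singularity at x = 1/17), and the radius of 1/(1 - 14x) is 1/14.
The product f(x)*g(x) = 1/((1 - 17x)(1 - 14x)) has singularities at both 1/17 and 1/14, so its radius of convergence is the distance to the nearest one:
min(1/17, 1/14) = 1/17.

1/17


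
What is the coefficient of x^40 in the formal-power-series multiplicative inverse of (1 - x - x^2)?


Let the inverse be f(x) = sum_{k>=0} a_k x^k. From f(x) * (1 - x - x^2) = 1 and matching coefficients:
 x^0: a_0 = 1.
 x^1: a_1 - a_0 = 0, so a_1 = 1.
 x^k (k >= 2): a_k - a_{k-1} - a_{k-2} = 0, i.e. a_k = a_{k-1} + a_{k-2}.
This is the Fibonacci-type recurrence shifted so that a_0 = a_1 = 1.
Iterating: a_0=1, a_1=1, a_2=2, a_3=3, a_4=5, a_5=8, a_6=13, a_7=21, a_8=34, a_9=55, ...
a_40 = 165580141.

165580141


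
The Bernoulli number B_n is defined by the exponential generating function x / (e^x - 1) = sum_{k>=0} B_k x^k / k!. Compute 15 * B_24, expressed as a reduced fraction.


Bernoulli numbers can also be computed recursively via B_0 = 1 and sum_{j=0}^{m} C(m+1, j) B_j = 0 for m >= 1. Odd-index Bernoulli numbers vanish for k >= 3.
Computing B_24 = -236364091/2730, so 15 * B_24 = 15 * -236364091/2730 = -236364091/182.

-236364091/182


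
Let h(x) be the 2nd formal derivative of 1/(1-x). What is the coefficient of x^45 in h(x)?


Differentiating 2 times: d^2/dx^2 [1/(1-x)] = 2!/(1-x)^3.
The expansion 1/(1-x)^3 = sum_{k>=0} C(k+2, 2) x^k, so the coefficient of x^n in 2!/(1-x)^3 is 2! * C(n+2, 2).
For n = 45: 2 * C(47, 2) = 2 * 1081 = 2162

2162


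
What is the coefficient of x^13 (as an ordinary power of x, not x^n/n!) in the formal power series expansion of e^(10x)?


The exponential series is e^y = sum_{k>=0} y^k / k!. Substituting y = 10x gives
e^(10x) = sum_{k>=0} 10^k x^k / k!.
So the coefficient of x^n is a^n/n! with a = 10, n = 13:
10^13 / 13! = 10000000000000/6227020800 = 390625000/243243

390625000/243243


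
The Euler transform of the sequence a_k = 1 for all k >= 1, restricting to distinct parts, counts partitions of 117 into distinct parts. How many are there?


Partitions of 117 into distinct parts can be computed via generating function.
Product (1+x)(1+x^2)(1+x^3)...
The coefficient of x^117 = 1741521

1741521


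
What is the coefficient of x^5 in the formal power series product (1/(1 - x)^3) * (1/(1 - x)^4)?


Combine the factors: (1/(1 - x)^3) * (1/(1 - x)^4) = 1/(1 - x)^7.
Then use 1/(1 - x)^r = sum_{k>=0} C(k + r - 1, r - 1) x^k with r = 7 and k = 5:
C(11, 6) = 462.

462


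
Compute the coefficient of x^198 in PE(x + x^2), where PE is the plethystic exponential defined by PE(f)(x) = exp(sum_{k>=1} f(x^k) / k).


With f(x) = x + x^2, the exponent is sum_{k>=1} (x^k + x^(2k)) / k = -ln(1 - x) - ln(1 - x^2). Exponentiating:
PE(x + x^2) = 1 / ((1 - x)(1 - x^2)).
This is the generating function for partitions of n into parts of size 1 or 2. The number of 2's can be any j in 0..99, and the rest are 1's, so
[x^198] = floor(198/2) + 1 = 100.

100


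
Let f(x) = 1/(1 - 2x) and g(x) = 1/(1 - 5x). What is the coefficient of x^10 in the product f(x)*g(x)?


The coefficient of x^n in f*g is the Cauchy product: sum_{k=0}^{n} a^k * b^(n-k).
With a=2, b=5, n=10:
sum_{k=0}^{10} 2^k * 5^(10-k)
= 16275359

16275359


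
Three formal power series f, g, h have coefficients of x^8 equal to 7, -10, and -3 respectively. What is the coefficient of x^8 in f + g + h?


Series addition is componentwise:
7 + -10 + -3
= -6

-6


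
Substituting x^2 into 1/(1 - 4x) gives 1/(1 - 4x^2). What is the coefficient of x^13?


Since 1/(1 - 4x^2) only has even powers of x,
the coefficient of x^13 (odd) is 0.

0


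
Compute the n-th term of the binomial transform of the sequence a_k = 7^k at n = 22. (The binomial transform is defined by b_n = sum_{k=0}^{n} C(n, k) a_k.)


With a_k = 7^k, b_n = sum_{k=0}^{n} C(n, k) 7^k = (1 + 7)^n by the binomial theorem.
For n = 22: (1 + 7)^22 = 8^22 = 73786976294838206464.

73786976294838206464


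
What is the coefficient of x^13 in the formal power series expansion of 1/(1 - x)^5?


The negative binomial / multiset identity is
1/(1 - x)^r = sum_{k>=0} C(k + r - 1, r - 1) x^k.
Here r = 5 and k = 13, so the coefficient is
C(13 + 4, 4) = C(17, 4)
= 2380

2380


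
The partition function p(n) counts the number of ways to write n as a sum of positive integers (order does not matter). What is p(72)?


Using the generating function prod_{k>=1} 1/(1-x^k), we compute p(72).
By dynamic programming over parts 1 through 72:
p(72) = 5392783

5392783


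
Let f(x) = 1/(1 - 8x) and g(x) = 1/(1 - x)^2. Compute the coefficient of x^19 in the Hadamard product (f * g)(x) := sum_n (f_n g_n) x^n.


f has coefficients f_k = 8^k. For g = 1/(1 - x)^2 the coefficient is g_k = C(k + 1, 1) = k + 1. The Hadamard coefficient is (f * g)_k = 8^k * (k + 1).
For k = 19: 8^19 * 20 = 144115188075855872 * 20 = 2882303761517117440.

2882303761517117440


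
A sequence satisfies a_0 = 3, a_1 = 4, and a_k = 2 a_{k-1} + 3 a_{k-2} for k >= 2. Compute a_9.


The characteristic equation is t^2 - 2 t - 3 = 0, with roots r_1 = 3 and r_2 = -1 (so c_1 = r_1 + r_2, c_2 = -r_1 r_2 as required).
One can use the closed form a_n = A r_1^n + B r_2^n, but direct iteration is more reliable:
a_0 = 3, a_1 = 4, a_2 = 17, a_3 = 46, a_4 = 143, a_5 = 424, a_6 = 1277, a_7 = 3826, a_8 = 11483, a_9 = 34444.
So a_9 = 34444.

34444


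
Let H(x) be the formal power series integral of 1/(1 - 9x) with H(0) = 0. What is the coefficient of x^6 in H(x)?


1/(1 - 9x) = sum_{k>=0} 9^k x^k. Integrating termwise with H(0) = 0:
H(x) = sum_{k>=0} 9^k x^(k+1) / (k+1) = sum_{m>=1} 9^(m-1) x^m / m.
For m = 6: 9^5/6 = 59049/6 = 19683/2.

19683/2


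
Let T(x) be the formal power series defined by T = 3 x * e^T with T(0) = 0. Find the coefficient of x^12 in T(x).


Apply the Lagrange inversion formula: if T = 3 x * phi(T) with phi(t) = e^t, then
[x^n] T = 3^n * (1/n) [t^(n-1)] phi(t)^n = 3^n * (1/n) [t^(n-1)] e^(n t) = 3^n * (1/n) * n^(n-1) / (n-1)! = 3^n * n^(n-1) / n!.
When c = 1 this is the Cayley count of rooted labeled trees on n vertices, divided by n!.
For n = 12: 3^12 * 12^11 / 12! = 531441 * 743008370688/479001600 = 1586874322944/1925.

1586874322944/1925


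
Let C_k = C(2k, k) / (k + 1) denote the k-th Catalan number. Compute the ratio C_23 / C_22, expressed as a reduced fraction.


Using C_k = (2k)! / (k! (k+1)!), the ratio C_{k+1}/C_k simplifies to
C_{k+1}/C_k = [(2k+2)! / ((k+1)! (k+2)!)] * [k! (k+1)! / (2k)!]
 = (2k+2)(2k+1) / ((k+1)(k+2)) = 2(2k+1) / (k+2).
For k = 22: 2(2*22 + 1) / (22 + 2) = 90/24 = 15/4.

15/4


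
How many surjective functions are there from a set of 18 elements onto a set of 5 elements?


By inclusion-exclusion on which target elements are missed, the number of surjections from an n-set onto a k-set is
surj(n, k) = sum_{j=0}^{k} (-1)^j C(k, j) (k - j)^n.
Equivalently surj(n, k) = k! * S(n, k), where S(n, k) is the Stirling number of the second kind.
For n = 18, k = 5:
S(18, 5) = 28958095545, so
surj = 5! * 28958095545 = 120 * 28958095545 = 3474971465400.

3474971465400


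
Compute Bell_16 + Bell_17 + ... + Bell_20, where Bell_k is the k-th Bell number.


Recall Bell_k counts set partitions of a k-set (with Bell_0 = 1 by convention).
Bell_16 through Bell_20: 10480142147, 82864869804, 682076806159, 5832742205057, 51724158235372
Sum = 10480142147 + 82864869804 + 682076806159 + 5832742205057 + 51724158235372 = 58332322258539.

58332322258539


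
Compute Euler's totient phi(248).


phi(n) counts integers in [1, n] coprime to n. Using the multiplicative formula phi(n) = n * prod_{p | n} (1 - 1/p):
248 = 2^3 * 31, so
phi(248) = 248 * (1 - 1/2) * (1 - 1/31) = 120.

120


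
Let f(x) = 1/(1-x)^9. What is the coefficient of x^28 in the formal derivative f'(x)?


Differentiate: d/dx [ 1/(1-x)^r ] = r / (1-x)^(r+1).
Here r = 9, so f'(x) = 9 / (1-x)^10.
The expansion of 1/(1-x)^(r+1) has coefficient of x^n equal to C(n+r, r).
So the coefficient of x^28 in f'(x) is
9 * C(37, 9) = 9 * 124403620 = 1119632580

1119632580


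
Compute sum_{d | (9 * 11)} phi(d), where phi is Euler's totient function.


First, 9 * 11 = 99. One classical identity is sum_{d | n} phi(d) = n (each k in [1, n] has a unique gcd with n, and among the k's with gcd(k, n) = n/d there are phi(d) of them). So the sum equals 99. We also verify directly:
Divisors of 99: 1, 3, 9, 11, 33, 99.
phi values: 1, 2, 6, 10, 20, 60.
Sum = 99.

99


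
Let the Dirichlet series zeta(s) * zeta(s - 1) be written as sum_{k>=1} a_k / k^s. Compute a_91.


Convolution gives a_k = sum_{d | k} d * 1 = sum_{d | k} d = sigma(k), the sum of positive divisors of k.
For k = 91, the divisors are 1, 7, 13, 91, so
sigma(91) = 1 + 7 + 13 + 91 = 112.

112


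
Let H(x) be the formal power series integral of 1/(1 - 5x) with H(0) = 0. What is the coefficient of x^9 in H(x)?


1/(1 - 5x) = sum_{k>=0} 5^k x^k. Integrating termwise with H(0) = 0:
H(x) = sum_{k>=0} 5^k x^(k+1) / (k+1) = sum_{m>=1} 5^(m-1) x^m / m.
For m = 9: 5^8/9 = 390625/9 = 390625/9.

390625/9


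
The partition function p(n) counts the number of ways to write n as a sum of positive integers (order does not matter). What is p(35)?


Using the generating function prod_{k>=1} 1/(1-x^k), we compute p(35).
By dynamic programming over parts 1 through 35:
p(35) = 14883

14883


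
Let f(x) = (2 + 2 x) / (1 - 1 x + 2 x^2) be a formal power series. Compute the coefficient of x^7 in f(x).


Write f(x) = sum_{k>=0} a_k x^k. Multiplying both sides by 1 - 1 x + 2 x^2 gives
(1 - 1 x + 2 x^2) sum_{k>=0} a_k x^k = 2 + 2 x.
Matching coefficients:
 x^0: a_0 = 2
 x^1: a_1 - 1 a_0 = 2  =>  a_1 = 1*2 + 2 = 4
 x^k (k >= 2): a_k = 1 a_{k-1} - 2 a_{k-2}.
Iterating: a_2 = 0, a_3 = -8, a_4 = -8, a_5 = 8, a_6 = 24, a_7 = 8.
So the coefficient of x^7 is 8.

8


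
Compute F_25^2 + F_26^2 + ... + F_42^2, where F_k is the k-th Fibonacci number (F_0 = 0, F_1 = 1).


There is a standard identity sum_{k=0}^{N} F_k^2 = F_N * F_{N+1} (proved inductively from the telescoping relation F_k^2 = F_k F_{k+1} - F_{k-1} F_k). Then
sum_{k=25}^{42} F_k^2 = F_42 F_43 - F_24 F_25.
Computing: F_42 = 267914296, F_43 = 433494437, F_24 = 46368, F_25 = 75025.
Sum = 267914296 * 433494437 - 46368 * 75025 = 116139353430012152.

116139353430012152


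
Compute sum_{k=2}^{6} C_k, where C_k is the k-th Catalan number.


C_2 through C_6: 2, 5, 14, 42, 132
Sum = 2 + 5 + 14 + 42 + 132
= 195

195


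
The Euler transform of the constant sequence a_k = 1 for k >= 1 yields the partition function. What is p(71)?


The Euler transform converts the sequence a_k = 1 into the number of integer partitions.
Using the recurrence or dynamic programming:
p(71) = 4697205

4697205


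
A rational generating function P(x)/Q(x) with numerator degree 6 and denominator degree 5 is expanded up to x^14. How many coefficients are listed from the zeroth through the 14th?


Expanding up to x^14 gives the coefficients for x^0, x^1, ..., x^14.
That is 14 + 1 = 15 coefficients in total.

15


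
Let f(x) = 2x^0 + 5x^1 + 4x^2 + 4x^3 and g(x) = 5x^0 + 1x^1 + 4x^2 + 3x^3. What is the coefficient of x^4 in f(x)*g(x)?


Cauchy product at x^4:
5*3 + 4*4 + 4*1
= 35

35


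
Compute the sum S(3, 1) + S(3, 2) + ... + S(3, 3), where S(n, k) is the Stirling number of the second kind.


By definition, S(n, k) counts partitions of an n-set into exactly k nonempty blocks.
Computing row n = 3 for k = 1..3:
S(3, k): 1, 3, 1
Sum = 5. (This equals Bell_3 since the sum runs over all k.)

5


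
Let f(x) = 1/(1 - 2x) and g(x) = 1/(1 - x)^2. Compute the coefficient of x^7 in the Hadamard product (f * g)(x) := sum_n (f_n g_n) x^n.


f has coefficients f_k = 2^k. For g = 1/(1 - x)^2 the coefficient is g_k = C(k + 1, 1) = k + 1. The Hadamard coefficient is (f * g)_k = 2^k * (k + 1).
For k = 7: 2^7 * 8 = 128 * 8 = 1024.

1024


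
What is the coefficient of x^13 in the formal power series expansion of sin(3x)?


The Maclaurin series is sin(t) = sum_{k>=0} (-1)^k t^(2k+1) / (2k+1)!, so substituting t = 3x, only odd powers of x are nonzero, with coefficient of x^(2k+1) equal to (-1)^k 3^(2k+1) / (2k+1)!.
Write 13 = 2*6 + 1, giving the coefficient (-1)^6 * 3^13 / 13! = 1594323/6227020800 = 6561/25625600.

6561/25625600


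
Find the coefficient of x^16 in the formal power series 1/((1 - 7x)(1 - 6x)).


By partial fractions or Cauchy convolution:
The coefficient equals sum_{k=0}^{16} 7^k * 6^(16-k).
= 215703854542471

215703854542471


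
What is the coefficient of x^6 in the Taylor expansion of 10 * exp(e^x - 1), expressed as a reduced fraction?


exp(e^x - 1) = sum_{k>=0} Bell_k x^k / k!, where Bell_k is the k-th Bell number.
So the coefficient of x^6 is 10 * Bell_6 / 6!.
Computing: Bell_6 = 203 and 6! = 720, giving
10 * 203/720 = 203/72.

203/72


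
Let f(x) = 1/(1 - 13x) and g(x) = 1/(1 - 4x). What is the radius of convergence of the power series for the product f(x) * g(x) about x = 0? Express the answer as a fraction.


The radius of 1/(1 - 13x) is 1/13 (nearest singularity at x = 1/13), and the radius of 1/(1 - 4x) is 1/4.
The product f(x)*g(x) = 1/((1 - 13x)(1 - 4x)) has singularities at both 1/13 and 1/4, so its radius of convergence is the distance to the nearest one:
min(1/13, 1/4) = 1/13.

1/13


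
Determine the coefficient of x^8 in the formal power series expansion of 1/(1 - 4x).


The geometric series identity gives 1/(1 - c x) = sum_{k>=0} c^k x^k, so the coefficient of x^k is c^k.
Here c = 4 and k = 8.
Computing: 4^8 = 65536

65536


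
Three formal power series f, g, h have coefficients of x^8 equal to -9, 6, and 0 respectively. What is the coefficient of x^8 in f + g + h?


Series addition is componentwise:
-9 + 6 + 0
= -3

-3


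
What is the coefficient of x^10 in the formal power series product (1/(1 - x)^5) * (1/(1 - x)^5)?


Combine the factors: (1/(1 - x)^5) * (1/(1 - x)^5) = 1/(1 - x)^10.
Then use 1/(1 - x)^r = sum_{k>=0} C(k + r - 1, r - 1) x^k with r = 10 and k = 10:
C(19, 9) = 92378.

92378


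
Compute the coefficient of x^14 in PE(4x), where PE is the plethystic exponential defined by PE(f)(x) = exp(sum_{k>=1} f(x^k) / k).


With f(x) = 4x, the exponent is sum_{k>=1} 4 x^k / k = 4 * (-ln(1 - x)). Exponentiating:
PE(4x) = exp(-4 ln(1 - x)) = 1/(1 - x)^4.
By the negative binomial expansion, [x^n] 1/(1 - x)^4 = C(n + 3, 3).
For n = 14: C(17, 3) = 680.

680


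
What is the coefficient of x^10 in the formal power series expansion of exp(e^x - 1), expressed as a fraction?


exp(e^x - 1) is the exponential generating function for the Bell numbers Bell_k: exp(e^x - 1) = sum_{k>=0} Bell_k x^k / k!.
So the coefficient of x^10 in exp(e^x - 1) is Bell_10 / 10!.
Computing: Bell_10 = 115975 and 10! = 3628800, giving
115975/3628800 = 4639/145152.

4639/145152


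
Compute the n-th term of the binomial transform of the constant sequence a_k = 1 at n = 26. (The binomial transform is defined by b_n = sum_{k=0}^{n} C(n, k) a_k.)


With a_k = 1 for all k, b_n = sum_{k=0}^{n} C(n, k) = 2^n by the binomial theorem.
For n = 26: 2^26 = 67108864.

67108864


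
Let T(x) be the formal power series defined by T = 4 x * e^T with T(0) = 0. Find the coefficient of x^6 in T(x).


Apply the Lagrange inversion formula: if T = 4 x * phi(T) with phi(t) = e^t, then
[x^n] T = 4^n * (1/n) [t^(n-1)] phi(t)^n = 4^n * (1/n) [t^(n-1)] e^(n t) = 4^n * (1/n) * n^(n-1) / (n-1)! = 4^n * n^(n-1) / n!.
When c = 1 this is the Cayley count of rooted labeled trees on n vertices, divided by n!.
For n = 6: 4^6 * 6^5 / 6! = 4096 * 7776/720 = 221184/5.

221184/5


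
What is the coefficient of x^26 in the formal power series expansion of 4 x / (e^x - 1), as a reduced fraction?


The exponential generating function for Bernoulli numbers is
x / (e^x - 1) = sum_{k>=0} B_k x^k / k!.
So the coefficient of x^26 in 4 x / (e^x - 1) is 4 B_26 / 26!.
Computing: B_26 = 8553103/6, 26! = 403291461126605635584000000, giving
4 * 8553103/6 / 403291461126605635584000000 = 657931/46533630129992957952000000.

657931/46533630129992957952000000


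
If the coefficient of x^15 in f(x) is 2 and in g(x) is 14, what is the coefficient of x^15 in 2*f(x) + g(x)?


Scalar multiplication scales coefficients: 2 * 2 = 4.
Then add the g coefficient: 4 + 14
= 18

18


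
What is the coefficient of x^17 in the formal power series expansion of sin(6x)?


The Maclaurin series is sin(t) = sum_{k>=0} (-1)^k t^(2k+1) / (2k+1)!, so substituting t = 6x, only odd powers of x are nonzero, with coefficient of x^(2k+1) equal to (-1)^k 6^(2k+1) / (2k+1)!.
Write 17 = 2*8 + 1, giving the coefficient (-1)^8 * 6^17 / 17! = 16926659444736/355687428096000 = 708588/14889875.

708588/14889875


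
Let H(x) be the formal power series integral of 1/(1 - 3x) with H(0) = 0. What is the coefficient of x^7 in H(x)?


1/(1 - 3x) = sum_{k>=0} 3^k x^k. Integrating termwise with H(0) = 0:
H(x) = sum_{k>=0} 3^k x^(k+1) / (k+1) = sum_{m>=1} 3^(m-1) x^m / m.
For m = 7: 3^6/7 = 729/7 = 729/7.

729/7


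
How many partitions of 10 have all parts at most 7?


Using the generating function (1-x)^(-1)(1-x^2)^(-1)...(1-x^7)^(-1),
the coefficient of x^10 counts these restricted partitions.
Result = 38

38


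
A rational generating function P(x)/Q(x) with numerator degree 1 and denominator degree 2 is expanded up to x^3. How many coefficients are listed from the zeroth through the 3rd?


Expanding up to x^3 gives the coefficients for x^0, x^1, ..., x^3.
That is 3 + 1 = 4 coefficients in total.

4


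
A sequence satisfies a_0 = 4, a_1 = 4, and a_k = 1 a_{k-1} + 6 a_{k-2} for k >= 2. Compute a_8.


The characteristic equation is t^2 - 1 t - 6 = 0, with roots r_1 = 3 and r_2 = -2 (so c_1 = r_1 + r_2, c_2 = -r_1 r_2 as required).
One can use the closed form a_n = A r_1^n + B r_2^n, but direct iteration is more reliable:
a_0 = 4, a_1 = 4, a_2 = 28, a_3 = 52, a_4 = 220, a_5 = 532, a_6 = 1852, a_7 = 5044, a_8 = 16156.
So a_8 = 16156.

16156


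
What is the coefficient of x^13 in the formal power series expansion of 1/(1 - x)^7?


The negative binomial / multiset identity is
1/(1 - x)^r = sum_{k>=0} C(k + r - 1, r - 1) x^k.
Here r = 7 and k = 13, so the coefficient is
C(13 + 6, 6) = C(19, 6)
= 27132

27132


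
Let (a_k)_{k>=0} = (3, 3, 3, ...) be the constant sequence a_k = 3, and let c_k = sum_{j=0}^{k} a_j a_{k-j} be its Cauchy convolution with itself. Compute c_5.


Since a_j = 3 for all j >= 0, the convolution sum becomes
c_k = sum_{j=0}^{k} 3 * 3 = 9 * (k + 1).
Equivalently, the generating function of (a_k) is 3/(1 - x) and its square is 9/(1 - x)^2 = sum_{k>=0} 9(k + 1) x^k.
For k = 5: 9 * 6 = 54.

54


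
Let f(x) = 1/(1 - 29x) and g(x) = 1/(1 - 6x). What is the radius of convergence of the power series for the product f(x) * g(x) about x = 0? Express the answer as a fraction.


The radius of 1/(1 - 29x) is 1/29 (nearest singularity at x = 1/29), and the radius of 1/(1 - 6x) is 1/6.
The product f(x)*g(x) = 1/((1 - 29x)(1 - 6x)) has singularities at both 1/29 and 1/6, so its radius of convergence is the distance to the nearest one:
min(1/29, 1/6) = 1/29.

1/29


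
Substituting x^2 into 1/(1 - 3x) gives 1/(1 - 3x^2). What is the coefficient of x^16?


The coefficient of x^(2m) in 1/(1 - 3x^2) is 3^m.
With n = 16 = 2*8, the coefficient is 3^8 = 6561.

6561


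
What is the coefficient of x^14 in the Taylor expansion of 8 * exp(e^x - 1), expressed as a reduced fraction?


exp(e^x - 1) = sum_{k>=0} Bell_k x^k / k!, where Bell_k is the k-th Bell number.
So the coefficient of x^14 is 8 * Bell_14 / 14!.
Computing: Bell_14 = 190899322 and 14! = 87178291200, giving
8 * 190899322/87178291200 = 95449661/5448643200.

95449661/5448643200


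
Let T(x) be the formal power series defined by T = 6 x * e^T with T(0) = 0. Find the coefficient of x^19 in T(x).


Apply the Lagrange inversion formula: if T = 6 x * phi(T) with phi(t) = e^t, then
[x^n] T = 6^n * (1/n) [t^(n-1)] phi(t)^n = 6^n * (1/n) [t^(n-1)] e^(n t) = 6^n * (1/n) * n^(n-1) / (n-1)! = 6^n * n^(n-1) / n!.
When c = 1 this is the Cayley count of rooted labeled trees on n vertices, divided by n!.
For n = 19: 6^19 * 19^18 / 19! = 609359740010496 * 104127350297911241532841/121645100408832000 = 7766672725568034822660288264/14889875.

7766672725568034822660288264/14889875


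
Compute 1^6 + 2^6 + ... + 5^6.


This power sum has a closed form given by Faulhaber's formula
sum_{k=1}^{m} k^p = (1 / (p + 1)) * sum_{j=0}^{p} C(p + 1, j) B_j m^(p + 1 - j),
but for small m direct computation is fastest:
1 + 64 + 729 + 4096 + 15625 = 20515.

20515


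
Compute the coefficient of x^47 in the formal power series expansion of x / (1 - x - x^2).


Let f(x) = sum_{k>=0} a_k x^k. Multiplying f(x) * (1 - x - x^2) = x and matching coefficients gives a_0 = 0, a_1 = 1, and a_k = a_{k-1} + a_{k-2} for k >= 2. These are the Fibonacci numbers F_k.
Iterating from F_0 = 0, F_1 = 1:
F_0=0, F_1=1, F_2=1, F_3=2, F_4=3, F_5=5, F_6=8, F_7=13, F_8=21, F_9=34, ...
F_47 = 2971215073.

2971215073


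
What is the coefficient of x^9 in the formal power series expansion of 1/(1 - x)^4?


The expansion 1/(1 - x)^r = sum_{k>=0} C(k + r - 1, r - 1) x^k follows from the multiset / negative-binomial theorem (or from repeated differentiation of the geometric series).
For r = 4 and k = 9:
C(12, 3) = 479001600 / (6 * 362880) = 220.

220


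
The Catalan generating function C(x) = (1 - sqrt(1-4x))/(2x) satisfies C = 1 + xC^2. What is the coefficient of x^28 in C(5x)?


Substituting x -> 5x scales the n-th coefficient by 5^n, so [x^28] C(5x) = 5^28 * C_28.
C_28 = C(2*28, 28)/(29) = 7648690600760440/29 = 263747951750360.
So 5^28 * 263747951750360 = 37252902984619140625 * 263747951750360 = 9825376858948171138763427734375000.

9825376858948171138763427734375000


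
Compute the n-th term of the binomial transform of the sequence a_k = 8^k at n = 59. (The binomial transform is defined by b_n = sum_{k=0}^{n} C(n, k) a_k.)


With a_k = 8^k, b_n = sum_{k=0}^{n} C(n, k) 8^k = (1 + 8)^n by the binomial theorem.
For n = 59: (1 + 8)^59 = 9^59 = 199667811101603467823686647723289448859052847504205678489.

199667811101603467823686647723289448859052847504205678489


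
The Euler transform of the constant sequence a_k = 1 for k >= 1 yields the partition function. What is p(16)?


The Euler transform converts the sequence a_k = 1 into the number of integer partitions.
Using the recurrence or dynamic programming:
p(16) = 231

231


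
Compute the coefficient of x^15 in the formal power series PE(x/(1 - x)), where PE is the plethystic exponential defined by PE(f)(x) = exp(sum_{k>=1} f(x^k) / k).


For f(x) = x/(1 - x) we have
sum_{k>=1} f(x^k) / k = sum_{k>=1} (1/k) * x^k / (1 - x^k) = sum_{k, m >= 1} x^(k m) / k,
which after exponentiating simplifies to
PE(x/(1 - x)) = prod_{k>=1} 1 / (1 - x^k).
This is the generating function for the partition function p(n), so the coefficient of x^15 is p(15).
Computing p(15) by dynamic programming over parts 1, 2, ..., 15: p(15) = 176.

176


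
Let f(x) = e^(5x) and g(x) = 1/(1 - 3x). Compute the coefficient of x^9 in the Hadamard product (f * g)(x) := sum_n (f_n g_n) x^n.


Expanding: f_k = 5^k/k! (from e^(5x)) and g_k = 3^k (from 1/(1 - 3x)). So the Hadamard coefficient (f * g)_k = 5^k 3^k / k! = (15)^k / k!.
For k = 9: 15^9/9! = 38443359375/362880 = 94921875/896.

94921875/896


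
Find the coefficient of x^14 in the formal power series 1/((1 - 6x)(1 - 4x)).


By partial fractions or Cauchy convolution:
The coefficient equals sum_{k=0}^{14} 6^k * 4^(14-k).
= 234555621376

234555621376


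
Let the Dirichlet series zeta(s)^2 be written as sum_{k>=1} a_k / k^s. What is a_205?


The Dirichlet convolution of the constant function 1 with itself gives (1 * 1)(k) = sum_{d | k} 1 = d(k), the number of positive divisors of k.
Since zeta(s) = sum_{k>=1} 1/k^s, we have zeta(s)^2 = sum_{k>=1} d(k)/k^s, so a_k = d(k).
For k = 205: the divisors are 1, 5, 41, 205.
Count = 4.

4


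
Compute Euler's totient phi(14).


phi(n) counts integers in [1, n] coprime to n. Using the multiplicative formula phi(n) = n * prod_{p | n} (1 - 1/p):
14 = 2 * 7, so
phi(14) = 14 * (1 - 1/2) * (1 - 1/7) = 6.

6


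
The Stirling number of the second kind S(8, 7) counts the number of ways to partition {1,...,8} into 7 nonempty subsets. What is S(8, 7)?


Using the explicit formula S(n,k) = (1/k!) sum_{j=0}^{k} (-1)^(k-j) C(k,j) j^n:
S(8, 7) = 28
Equivalently, S(n,k) is n! times the coefficient of x^n in the EGF (e^x - 1)^k / k!.

28


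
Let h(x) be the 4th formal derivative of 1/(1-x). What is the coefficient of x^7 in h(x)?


Differentiating 4 times: d^4/dx^4 [1/(1-x)] = 4!/(1-x)^5.
The expansion 1/(1-x)^5 = sum_{k>=0} C(k+4, 4) x^k, so the coefficient of x^n in 4!/(1-x)^5 is 4! * C(n+4, 4).
For n = 7: 24 * C(11, 4) = 24 * 330 = 7920

7920


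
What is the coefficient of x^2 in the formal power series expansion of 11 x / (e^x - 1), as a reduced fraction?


The exponential generating function for Bernoulli numbers is
x / (e^x - 1) = sum_{k>=0} B_k x^k / k!.
So the coefficient of x^2 in 11 x / (e^x - 1) is 11 B_2 / 2!.
Computing: B_2 = 1/6, 2! = 2, giving
11 * 1/6 / 2 = 11/12.

11/12


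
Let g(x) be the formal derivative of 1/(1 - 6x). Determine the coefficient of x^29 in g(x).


Differentiate termwise: d/dx sum_{k>=0} 6^k x^k = sum_{k>=1} k 6^k x^(k-1) = sum_{j>=0} (j+1) 6^(j+1) x^j.
Equivalently, d/dx [1/(1 - 6x)] = 6/(1 - 6x)^2.
For j = 29: 30 * 6^30 = 30 * 221073919720733357899776 = 6632217591622000736993280.

6632217591622000736993280


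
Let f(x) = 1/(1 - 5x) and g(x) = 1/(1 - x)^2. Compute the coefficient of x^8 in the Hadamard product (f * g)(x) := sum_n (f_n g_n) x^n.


f has coefficients f_k = 5^k. For g = 1/(1 - x)^2 the coefficient is g_k = C(k + 1, 1) = k + 1. The Hadamard coefficient is (f * g)_k = 5^k * (k + 1).
For k = 8: 5^8 * 9 = 390625 * 9 = 3515625.

3515625


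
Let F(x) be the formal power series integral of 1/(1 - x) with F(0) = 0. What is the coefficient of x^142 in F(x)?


1/(1 - x) = sum_{k>=0} x^k. Integrating termwise and using F(0) = 0 gives
F(x) = sum_{k>=0} x^(k+1) / (k+1) = sum_{m>=1} x^m / m = -ln(1 - x).
So the coefficient of x^142 is 1/142 = 1/142.

1/142


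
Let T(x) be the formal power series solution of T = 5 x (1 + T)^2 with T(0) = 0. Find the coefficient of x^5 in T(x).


Apply the Lagrange inversion formula: if T = 5 x * phi(T) with phi(t) = (1 + t)^2, then [x^n] T = 5^n * (1/n) [t^(n-1)] phi(t)^n = 5^n * (1/n) [t^(n-1)] (1 + t)^(2n) = 5^n * (1/n) C(2n, n-1).
Using the identity C(2n, n-1) = C(2n, n) * n / (n+1), the unscaled factor equals C(2n, n) / (n+1) = C_n, the n-th Catalan number.
For n = 5: C_5 = C(10, 5) / 6 = 252/6 = 42.
With the 5^5 = 3125 factor, the coefficient is 3125 * 42 = 131250.

131250


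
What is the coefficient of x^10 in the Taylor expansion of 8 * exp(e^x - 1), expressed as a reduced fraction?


exp(e^x - 1) = sum_{k>=0} Bell_k x^k / k!, where Bell_k is the k-th Bell number.
So the coefficient of x^10 is 8 * Bell_10 / 10!.
Computing: Bell_10 = 115975 and 10! = 3628800, giving
8 * 115975/3628800 = 4639/18144.

4639/18144


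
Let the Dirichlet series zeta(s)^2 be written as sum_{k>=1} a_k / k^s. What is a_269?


The Dirichlet convolution of the constant function 1 with itself gives (1 * 1)(k) = sum_{d | k} 1 = d(k), the number of positive divisors of k.
Since zeta(s) = sum_{k>=1} 1/k^s, we have zeta(s)^2 = sum_{k>=1} d(k)/k^s, so a_k = d(k).
For k = 269: the divisors are 1, 269.
Count = 2.

2


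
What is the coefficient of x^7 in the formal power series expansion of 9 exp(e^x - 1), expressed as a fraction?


exp(e^x - 1) is the exponential generating function for the Bell numbers Bell_k: exp(e^x - 1) = sum_{k>=0} Bell_k x^k / k!.
So the coefficient of x^7 in 9 exp(e^x - 1) is 9 Bell_7 / 7!.
Computing: Bell_7 = 877 and 7! = 5040, giving
9 * 877/5040 = 877/560.

877/560


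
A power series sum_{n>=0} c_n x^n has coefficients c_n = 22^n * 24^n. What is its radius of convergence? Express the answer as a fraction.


By the root test (Cauchy-Hadamard), the radius is R = 1 / limsup_n |c_n|^(1/n).
Here |c_n|^(1/n) = (22^n * 24^n)^(1/n) = 22 * 24 = 528 for all n.
So R = 1/528 = 1/528.

1/528


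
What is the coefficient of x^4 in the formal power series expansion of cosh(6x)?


The Maclaurin series is cosh(t) = sum_{m>=0} t^(2m) / (2m)!, so substituting t = 6x, only even powers of x are nonzero, with coefficient of x^(2m) equal to 6^(2m) / (2m)!.
For x^4 the coefficient is 6^4/4! = 1296/24 = 54.

54


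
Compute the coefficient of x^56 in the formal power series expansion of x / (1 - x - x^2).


Let f(x) = sum_{k>=0} a_k x^k. Multiplying f(x) * (1 - x - x^2) = x and matching coefficients gives a_0 = 0, a_1 = 1, and a_k = a_{k-1} + a_{k-2} for k >= 2. These are the Fibonacci numbers F_k.
Iterating from F_0 = 0, F_1 = 1:
F_0=0, F_1=1, F_2=1, F_3=2, F_4=3, F_5=5, F_6=8, F_7=13, F_8=21, F_9=34, ...
F_56 = 225851433717.

225851433717


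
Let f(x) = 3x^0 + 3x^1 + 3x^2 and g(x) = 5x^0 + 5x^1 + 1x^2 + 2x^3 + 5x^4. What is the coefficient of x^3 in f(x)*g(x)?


Cauchy product at x^3:
3*2 + 3*1 + 3*5
= 24

24


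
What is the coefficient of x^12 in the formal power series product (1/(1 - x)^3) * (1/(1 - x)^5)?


Combine the factors: (1/(1 - x)^3) * (1/(1 - x)^5) = 1/(1 - x)^8.
Then use 1/(1 - x)^r = sum_{k>=0} C(k + r - 1, r - 1) x^k with r = 8 and k = 12:
C(19, 7) = 50388.

50388


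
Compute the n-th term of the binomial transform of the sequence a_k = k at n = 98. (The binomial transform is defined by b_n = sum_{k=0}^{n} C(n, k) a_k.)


With a_k = k, b_n = sum_{k=0}^{n} C(n, k) k. Using k * C(n, k) = n * C(n-1, k-1) gives b_n = n * sum_{k>=1} C(n-1, k-1) = n * 2^(n-1).
For n = 98: 98 * 2^97 = 98 * 158456325028528675187087900672 = 15528719852795810168334614265856.

15528719852795810168334614265856


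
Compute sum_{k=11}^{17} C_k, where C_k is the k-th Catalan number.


C_11 through C_17: 58786, 208012, 742900, 2674440, 9694845, 35357670, 129644790
Sum = 58786 + 208012 + 742900 + 2674440 + 9694845 + 35357670 + 129644790
= 178381443

178381443


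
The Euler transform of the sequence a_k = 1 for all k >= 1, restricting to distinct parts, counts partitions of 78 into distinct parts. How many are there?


Partitions of 78 into distinct parts can be computed via generating function.
Product (1+x)(1+x^2)(1+x^3)...
The coefficient of x^78 = 64234

64234


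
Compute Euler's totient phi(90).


phi(n) counts integers in [1, n] coprime to n. Using the multiplicative formula phi(n) = n * prod_{p | n} (1 - 1/p):
90 = 2 * 3^2 * 5, so
phi(90) = 90 * (1 - 1/2) * (1 - 1/3) * (1 - 1/5) = 24.

24


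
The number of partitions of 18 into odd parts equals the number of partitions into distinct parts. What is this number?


Computing partitions of 18 into odd parts (1, 3, 5, ...):
Using the generating function prod_{k>=0} 1/(1-x^(2k+1)),
the count is 46

46


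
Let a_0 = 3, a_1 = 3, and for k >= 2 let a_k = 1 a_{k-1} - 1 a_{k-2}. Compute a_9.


Iterating the recurrence forward:
a_0 = 3
a_1 = 3
a_2 = 1*3 - 1*3 = 0
a_3 = 1*0 - 1*3 = -3
a_4 = 1*-3 - 1*0 = -3
a_5 = 1*-3 - 1*-3 = 0
a_6 = 1*0 - 1*-3 = 3
a_7 = 1*3 - 1*0 = 3
a_8 = 1*3 - 1*3 = 0
a_9 = 1*0 - 1*3 = -3
So a_9 = -3.

-3


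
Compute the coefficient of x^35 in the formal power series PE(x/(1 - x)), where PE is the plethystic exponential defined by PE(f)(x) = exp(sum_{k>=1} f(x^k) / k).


For f(x) = x/(1 - x) we have
sum_{k>=1} f(x^k) / k = sum_{k>=1} (1/k) * x^k / (1 - x^k) = sum_{k, m >= 1} x^(k m) / k,
which after exponentiating simplifies to
PE(x/(1 - x)) = prod_{k>=1} 1 / (1 - x^k).
This is the generating function for the partition function p(n), so the coefficient of x^35 is p(35).
Computing p(35) by dynamic programming over parts 1, 2, ..., 35: p(35) = 14883.

14883


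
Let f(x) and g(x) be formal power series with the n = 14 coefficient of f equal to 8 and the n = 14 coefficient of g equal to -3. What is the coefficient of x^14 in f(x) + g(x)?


Addition of formal power series is termwise.
The coefficient of x^14 in f + g = 8 + -3
= 5

5


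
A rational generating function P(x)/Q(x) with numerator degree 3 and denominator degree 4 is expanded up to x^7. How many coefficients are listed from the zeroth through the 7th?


Expanding up to x^7 gives the coefficients for x^0, x^1, ..., x^7.
That is 7 + 1 = 8 coefficients in total.

8


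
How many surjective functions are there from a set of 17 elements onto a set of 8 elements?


By inclusion-exclusion on which target elements are missed, the number of surjections from an n-set onto a k-set is
surj(n, k) = sum_{j=0}^{k} (-1)^j C(k, j) (k - j)^n.
Equivalently surj(n, k) = k! * S(n, k), where S(n, k) is the Stirling number of the second kind.
For n = 17, k = 8:
S(17, 8) = 20415995028, so
surj = 8! * 20415995028 = 40320 * 20415995028 = 823172919528960.

823172919528960


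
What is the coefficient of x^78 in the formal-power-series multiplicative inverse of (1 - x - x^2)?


Let the inverse be f(x) = sum_{k>=0} a_k x^k. From f(x) * (1 - x - x^2) = 1 and matching coefficients:
 x^0: a_0 = 1.
 x^1: a_1 - a_0 = 0, so a_1 = 1.
 x^k (k >= 2): a_k - a_{k-1} - a_{k-2} = 0, i.e. a_k = a_{k-1} + a_{k-2}.
This is the Fibonacci-type recurrence shifted so that a_0 = a_1 = 1.
Iterating: a_0=1, a_1=1, a_2=2, a_3=3, a_4=5, a_5=8, a_6=13, a_7=21, a_8=34, a_9=55, ...
a_78 = 14472334024676221.

14472334024676221


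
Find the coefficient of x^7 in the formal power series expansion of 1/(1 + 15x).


Write 1/(1 + c x) = 1/(1 - (-c) x) and apply the geometric-series identity
1/(1 - y) = sum_{k>=0} y^k to get 1/(1 + c x) = sum_{k>=0} (-c)^k x^k.
So the coefficient of x^k is (-c)^k = (-1)^k * c^k.
Here c = 15 and k = 7:
(-15)^7 = -1 * 170859375 = -170859375

-170859375


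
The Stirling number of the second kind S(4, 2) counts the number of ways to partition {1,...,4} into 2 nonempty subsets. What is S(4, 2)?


Using the explicit formula S(n,k) = (1/k!) sum_{j=0}^{k} (-1)^(k-j) C(k,j) j^n:
S(4, 2) = 7
Equivalently, S(n,k) is n! times the coefficient of x^n in the EGF (e^x - 1)^k / k!.

7


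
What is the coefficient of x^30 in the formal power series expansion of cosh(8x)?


The Maclaurin series is cosh(t) = sum_{m>=0} t^(2m) / (2m)!, so substituting t = 8x, only even powers of x are nonzero, with coefficient of x^(2m) equal to 8^(2m) / (2m)!.
For x^30 the coefficient is 8^30/30! = 1237940039285380274899124224/265252859812191058636308480000000 = 18446744073709551616/3952575621190533915703125.

18446744073709551616/3952575621190533915703125


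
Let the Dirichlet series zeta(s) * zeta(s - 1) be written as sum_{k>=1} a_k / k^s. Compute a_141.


Convolution gives a_k = sum_{d | k} d * 1 = sum_{d | k} d = sigma(k), the sum of positive divisors of k.
For k = 141, the divisors are 1, 3, 47, 141, so
sigma(141) = 1 + 3 + 47 + 141 = 192.

192


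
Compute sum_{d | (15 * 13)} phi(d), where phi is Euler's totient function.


First, 15 * 13 = 195. One classical identity is sum_{d | n} phi(d) = n (each k in [1, n] has a unique gcd with n, and among the k's with gcd(k, n) = n/d there are phi(d) of them). So the sum equals 195. We also verify directly:
Divisors of 195: 1, 3, 5, 13, 15, 39, 65, 195.
phi values: 1, 2, 4, 12, 8, 24, 48, 96.
Sum = 195.

195


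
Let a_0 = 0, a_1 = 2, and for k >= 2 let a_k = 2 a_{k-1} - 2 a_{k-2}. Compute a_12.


Iterating the recurrence forward:
a_0 = 0
a_1 = 2
a_2 = 2*2 - 2*0 = 4
a_3 = 2*4 - 2*2 = 4
a_4 = 2*4 - 2*4 = 0
a_5 = 2*0 - 2*4 = -8
a_6 = 2*-8 - 2*0 = -16
a_7 = 2*-16 - 2*-8 = -16
a_8 = 2*-16 - 2*-16 = 0
a_9 = 2*0 - 2*-16 = 32
a_10 = 2*32 - 2*0 = 64
a_11 = 2*64 - 2*32 = 64
a_12 = 2*64 - 2*64 = 0
So a_12 = 0.

0


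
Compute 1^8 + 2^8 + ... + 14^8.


This power sum has a closed form given by Faulhaber's formula
sum_{k=1}^{m} k^p = (1 / (p + 1)) * sum_{j=0}^{p} C(p + 1, j) B_j m^(p + 1 - j),
but for small m direct computation is fastest:
1 + 256 + 6561 + 65536 + 390625 + 1679616 + 5764801 + 16777216 + 43046721 + 100000000 + 214358881 + 429981696 + 815730721 + 1475789056 = 3103591687.

3103591687


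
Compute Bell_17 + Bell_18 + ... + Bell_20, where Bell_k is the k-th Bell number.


Recall Bell_k counts set partitions of a k-set (with Bell_0 = 1 by convention).
Bell_17 through Bell_20: 82864869804, 682076806159, 5832742205057, 51724158235372
Sum = 82864869804 + 682076806159 + 5832742205057 + 51724158235372 = 58321842116392.

58321842116392


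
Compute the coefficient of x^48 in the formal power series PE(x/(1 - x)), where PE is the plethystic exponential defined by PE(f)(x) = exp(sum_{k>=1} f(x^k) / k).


For f(x) = x/(1 - x) we have
sum_{k>=1} f(x^k) / k = sum_{k>=1} (1/k) * x^k / (1 - x^k) = sum_{k, m >= 1} x^(k m) / k,
which after exponentiating simplifies to
PE(x/(1 - x)) = prod_{k>=1} 1 / (1 - x^k).
This is the generating function for the partition function p(n), so the coefficient of x^48 is p(48).
Computing p(48) by dynamic programming over parts 1, 2, ..., 48: p(48) = 147273.

147273


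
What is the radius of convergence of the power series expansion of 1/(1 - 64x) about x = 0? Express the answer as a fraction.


Expanding 1/(1 - 64x) = sum_{k>=0} 64^k x^k, the series converges when |64x| < 1, i.e., |x| < 1/64.
So the radius of convergence is 1/64 = 1/64.

1/64
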